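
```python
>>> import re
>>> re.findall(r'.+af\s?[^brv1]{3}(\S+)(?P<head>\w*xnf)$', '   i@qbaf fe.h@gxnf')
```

Pattern: one or more of any character; then the literal 'af', then optionally whitespace, then exactly 3 of any character except [brv1]; then one or more of a non-whitespace character (captured); then zero or more of a word character, then the literal 'xnf' (captured as 'head'); then anchored at the end.
Walking the string: at [0:19] match '   i@qbaf fe.h@gxnf', groups = ('h@g', 'xnf').
`findall` packs the 2 group values into a tuple for every match.

[('h@g', 'xnf')]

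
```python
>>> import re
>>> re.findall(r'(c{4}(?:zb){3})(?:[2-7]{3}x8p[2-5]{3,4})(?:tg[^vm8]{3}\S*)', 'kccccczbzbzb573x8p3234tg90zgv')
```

['cccczbzbzb']

This matches exactly 4 of a literal 'c', then the literal 'zb' repeated 3 times (captured); then exactly 3 of a character in [2-7], then the literal 'x8p', then 3 to 4 of a character in [2-5] (non-capturing group); then the literal 'tg', then exactly 3 of any character except [vm8], then zero or more of a non-whitespace character (non-capturing group).
Walking the string: at [2:29] match 'cccczbzbzb573x8p3234tg90zgv', group 1 = 'cccczbzbzb'.
`findall` collects group 1 from the one match (1 total).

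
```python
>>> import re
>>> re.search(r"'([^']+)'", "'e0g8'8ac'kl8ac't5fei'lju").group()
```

"'e0g8'"

The match spans [0:6] → "'e0g8'".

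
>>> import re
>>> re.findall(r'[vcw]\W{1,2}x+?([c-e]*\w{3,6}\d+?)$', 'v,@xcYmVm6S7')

This matches one of [vcw], then 1 to 2 of a non-word character, then one or more of the literal 'x' (lazy); then zero or more of a character in [c-e], then 3 to 6 of a word character, then one or more of a digit (lazy) (captured); then anchored at the end.
Matches: at [0:12] match 'v,@xcYmVm6S7', group 1 = 'cYmVm6S7'.
Because there's exactly one group, `findall` drops the full match and keeps group 1 from the one hit.

['cYmVm6S7']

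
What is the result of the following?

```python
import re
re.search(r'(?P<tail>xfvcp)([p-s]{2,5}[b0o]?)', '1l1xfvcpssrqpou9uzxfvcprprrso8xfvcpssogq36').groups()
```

('xfvcp', 'ssrqpo')

This matches the literal 'xf', then the literal 'vcp' (captured as 'tail'); then 2 to 5 of a character in [p-s], then optionally one of [b0o] (captured).
`re.search` scans for the first position where the pattern succeeds.
The match spans [3:14] → 'xfvcpssrqpo'.
Captured: group 1 = 'xfvcp', group 2 = 'ssrqpo'.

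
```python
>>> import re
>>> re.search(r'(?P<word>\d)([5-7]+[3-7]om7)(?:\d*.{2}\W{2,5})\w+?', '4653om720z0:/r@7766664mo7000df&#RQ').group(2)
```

'653om7'

The match spans [0:14] → '4653om720z0:/r'.
Captured: group 1 = '4', group 2 = '653om7'.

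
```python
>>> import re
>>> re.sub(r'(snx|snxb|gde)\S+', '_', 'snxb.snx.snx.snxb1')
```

'_'

Matches: at [0:18] → 'snxb.snx.snx.snxb1'.
`sub` substitutes '_' at each match site.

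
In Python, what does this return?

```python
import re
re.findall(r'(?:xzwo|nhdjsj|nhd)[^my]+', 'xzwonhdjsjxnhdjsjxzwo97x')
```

['xzwonhdjsjxnhdjsjxzwo97x']

`findall` yields the raw match text (1 of them) because the pattern has no groups.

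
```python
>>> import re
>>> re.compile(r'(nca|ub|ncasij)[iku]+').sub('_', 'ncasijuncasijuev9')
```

'__ev9'

Matches: at [0:7] → 'ncasiju'; at [7:14] → 'ncasiju'.
Each match is replaced by '_'.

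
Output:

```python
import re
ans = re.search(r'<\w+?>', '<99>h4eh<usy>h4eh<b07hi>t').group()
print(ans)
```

`re.search` tries every starting position until one works.
The match spans [0:4] → '<99>'.

<99>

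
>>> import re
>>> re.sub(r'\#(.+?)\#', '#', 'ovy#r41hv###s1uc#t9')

A `+?`/`*?`/`{m,n}?` starts at its minimum and grows only as far as needed for what follows to match.
Matches: at [3:10] → '#r41hv#'; at [10:17] → '##s1uc#'.
Every occurrence is swapped for '#'.

'ovy##t9'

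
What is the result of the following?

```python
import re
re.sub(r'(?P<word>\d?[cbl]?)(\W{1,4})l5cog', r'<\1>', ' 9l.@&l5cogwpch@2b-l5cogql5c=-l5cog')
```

' <9l>wpch@<2b>ql<5c>'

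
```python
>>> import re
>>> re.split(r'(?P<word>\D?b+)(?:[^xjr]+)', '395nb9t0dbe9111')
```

['395', 'nb', '']

The pattern matches optionally a non-digit, then one or more of the literal 'b' (captured as 'word'); then one or more of any character except [xjr] (non-capturing group).
Matches to split on: at [3:15] → 'nb9t0dbe9111'.
The group in the pattern means `split` returns the separators' captures alongside the pieces.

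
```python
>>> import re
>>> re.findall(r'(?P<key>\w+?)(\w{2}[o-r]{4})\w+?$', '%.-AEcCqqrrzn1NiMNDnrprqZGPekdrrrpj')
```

This matches one or more of a word character (lazy) (captured as 'key'); then exactly 2 of a word character, then exactly 4 of a character in [o-r] (captured); then one or more of a word character (lazy); then anchored at the end.
With 2 capturing groups, `findall` returns a 2-tuple per match.

[('AE', 'cCqqrr')]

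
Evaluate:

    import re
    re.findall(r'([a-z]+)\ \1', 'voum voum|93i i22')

['voum', 'i']

The backreference `\1` re-matches whatever the first group consumed, character for character.
Because there's exactly one group, `findall` drops the full match and keeps group 1 from each hit.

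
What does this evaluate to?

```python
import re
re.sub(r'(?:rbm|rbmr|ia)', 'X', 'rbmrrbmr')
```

Branches in `(...|...)` are attempted left-to-right; the first branch that allows the whole pattern to succeed is taken.
`sub` substitutes 'X' at each match site.

'XrXr'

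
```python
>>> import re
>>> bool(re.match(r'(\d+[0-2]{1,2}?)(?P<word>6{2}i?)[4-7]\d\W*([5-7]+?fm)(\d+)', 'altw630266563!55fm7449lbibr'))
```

`re.match` only tries the pattern at the start of the string.
Here the pattern fails at index 0, so the call returns None, and `bool(None)` is False.

False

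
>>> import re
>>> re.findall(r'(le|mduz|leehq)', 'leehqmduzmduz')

Branches in `(...|...)` are attempted left-to-right; the first branch that allows the whole pattern to succeed is taken.
One capturing group, so `findall` returns just the captured substring from each match — 3 in all.

['le', 'mduz', 'mduz']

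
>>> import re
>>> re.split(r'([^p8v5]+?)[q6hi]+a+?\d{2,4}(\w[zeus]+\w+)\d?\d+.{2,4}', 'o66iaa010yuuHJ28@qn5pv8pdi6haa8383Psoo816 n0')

['', 'o', 'yuuHJ2', 'pv8p', 'd', 'Psoo81', '']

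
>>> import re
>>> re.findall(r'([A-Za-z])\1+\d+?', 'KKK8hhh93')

`\1` has to match the exact text group 1 already captured.
One capturing group, so `findall` returns just the captured substring from each match — 2 in all.

['K', 'h']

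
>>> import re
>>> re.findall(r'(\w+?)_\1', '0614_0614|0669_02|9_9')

['0614', '9']

`\1` has to match the exact text group 1 already captured.
Scanning left to right: at [0:9] match '0614_0614', group 1 = '0614'; at [18:21] match '9_9', group 1 = '9'.
With a single group, `findall` returns only what that group captured — 2 items.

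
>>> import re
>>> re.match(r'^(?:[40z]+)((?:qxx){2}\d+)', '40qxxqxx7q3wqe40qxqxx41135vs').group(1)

'qxxqxx7'

Pattern: anchored at the start of the string; then one or more of one of [40z] (non-capturing group); then the literal 'qxx' repeated 2 times, then one or more of a digit (captured).
`re.match` won't scan ahead — the pattern has to work from the very first character.
The match spans [0:9] → '40qxxqxx7'.
Captured: group 1 = 'qxxqxx7'.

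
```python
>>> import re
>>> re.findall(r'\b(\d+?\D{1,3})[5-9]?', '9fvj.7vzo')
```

['9fvj', '7vzo']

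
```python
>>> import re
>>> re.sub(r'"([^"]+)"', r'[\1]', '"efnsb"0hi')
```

Matches: at [0:7] → '"efnsb"'.
The replacement refers to a captured group, so each match is rewritten using its own captured text.

'[efnsb]0hi'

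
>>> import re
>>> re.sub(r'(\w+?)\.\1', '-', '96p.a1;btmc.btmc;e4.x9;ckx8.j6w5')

The backreference `\1` re-matches whatever the first group consumed, character for character.
Matches: at [7:16] → 'btmc.btmc'.
`sub` substitutes '-' at each match site.

'96p.a1;-;e4.x9;ckx8.j6w5'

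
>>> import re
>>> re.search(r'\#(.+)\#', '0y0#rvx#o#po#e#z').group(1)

'rvx#o#po#e'

The match spans [3:15] → '#rvx#o#po#e#'.
Captured: group 1 = 'rvx#o#po#e'.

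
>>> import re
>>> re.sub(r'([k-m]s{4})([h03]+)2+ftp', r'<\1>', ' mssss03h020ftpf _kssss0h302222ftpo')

The replacement refers to a captured group, so each match is rewritten using its own captured text.

' mssss03h020ftpf _<kssss>o'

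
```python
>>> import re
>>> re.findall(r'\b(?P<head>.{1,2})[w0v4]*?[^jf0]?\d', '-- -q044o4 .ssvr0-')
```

The pattern matches a word boundary (`\b`, zero-width); then 1 to 2 of any character (captured as 'head'); then zero or more of one of [w0v4] (lazy), then optionally any character except [jf0], then a digit.
Walking the string: at [4:8] match 'q044', group 1 = 'q0'; at [12:17] match 'ssvr0', group 1 = 'ss'.
Because there's exactly one group, `findall` drops the full match and keeps group 1 from each hit.

['q0', 'ss']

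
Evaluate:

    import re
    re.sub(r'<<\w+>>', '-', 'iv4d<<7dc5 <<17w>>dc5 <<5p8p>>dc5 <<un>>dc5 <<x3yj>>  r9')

'iv4d<<7dc5 -dc5 -dc5 -dc5 -  r9'

Matches: at [11:18] → '<<17w>>'; at [22:30] → '<<5p8p>>'; at [34:40] → '<<un>>'; at [44:52] → '<<x3yj>>'.
`sub` substitutes '-' at each match site.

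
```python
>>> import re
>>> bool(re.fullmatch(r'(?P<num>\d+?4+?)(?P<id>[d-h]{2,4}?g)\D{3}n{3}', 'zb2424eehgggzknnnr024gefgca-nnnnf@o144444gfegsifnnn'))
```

This matches one or more of a digit (lazy), then one or more of a literal '4' (lazy) (captured as 'num'); then 2 to 4 of a character in [d-h] (lazy), then the literal 'g' (captured as 'id'); then exactly 3 of a non-digit, then exactly 3 of the literal 'n'.
For `fullmatch`, every character of the input must be accounted for by the pattern.
Here the pattern can't cover the whole string, so the call returns None, and `bool(None)` is False.

False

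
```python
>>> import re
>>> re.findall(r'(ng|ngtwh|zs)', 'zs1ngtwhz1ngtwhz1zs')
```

Alternation tries branches left to right and keeps the first one that lets the overall match succeed at that position.
Walking the string: at [0:2] match 'zs', group 1 = 'zs'; at [3:5] match 'ng', group 1 = 'ng'; at [10:12] match 'ng', group 1 = 'ng'; at [17:19] match 'zs', group 1 = 'zs'.
One capturing group, so `findall` returns just the captured substring from each match — 4 in all.

['zs', 'ng', 'ng', 'zs']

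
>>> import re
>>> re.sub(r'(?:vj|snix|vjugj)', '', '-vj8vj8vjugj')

'-88ugj'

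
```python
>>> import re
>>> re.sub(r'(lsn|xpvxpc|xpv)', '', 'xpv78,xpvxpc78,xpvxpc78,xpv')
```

'78,78,78,'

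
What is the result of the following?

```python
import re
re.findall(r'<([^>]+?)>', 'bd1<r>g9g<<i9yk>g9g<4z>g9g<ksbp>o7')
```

Walking the string: at [3:6] match '<r>', group 1 = 'r'; at [9:16] match '<<i9yk>', group 1 = '<i9yk'; at [19:23] match '<4z>', group 1 = '4z'; at [26:32] match '<ksbp>', group 1 = 'ksbp'.
One capturing group, so `findall` returns just the captured substring from each match — 4 in all.

['r', '<i9yk', '4z', 'ksbp']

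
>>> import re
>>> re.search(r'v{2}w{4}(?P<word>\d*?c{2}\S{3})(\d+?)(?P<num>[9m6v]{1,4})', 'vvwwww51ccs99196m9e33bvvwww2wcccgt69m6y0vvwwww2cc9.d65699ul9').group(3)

The match spans [0:18] → 'vvwwww51ccs99196m9'.
Captured: group 1 = '51ccs99', group 2 = '1', group 3 = '96m9'.

'96m9'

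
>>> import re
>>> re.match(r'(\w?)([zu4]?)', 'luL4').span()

(0, 2)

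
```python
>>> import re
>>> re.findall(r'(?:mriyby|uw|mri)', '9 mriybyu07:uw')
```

['mriyby', 'uw']

Alternation isn't longest-match — the leftmost alternative that fits at this position is chosen.
Walking the string: at [2:8] → 'mriyby'; at [12:14] → 'uw'.
`findall` yields the raw match text (2 of them) because the pattern has no groups.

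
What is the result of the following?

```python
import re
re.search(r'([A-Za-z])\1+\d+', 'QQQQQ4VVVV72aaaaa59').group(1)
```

'Q'

After group 1 captures some text, `\1` only succeeds where that same text appears again.
`search` walks the string left to right and returns the first match it finds.
The match spans [0:6] → 'QQQQQ4'.
Captured: group 1 = 'Q'.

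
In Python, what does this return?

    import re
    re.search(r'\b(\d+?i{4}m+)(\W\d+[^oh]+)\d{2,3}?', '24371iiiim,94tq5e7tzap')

None

Pattern: a word boundary (`\b`, zero-width); then one or more of a digit (lazy), then exactly 4 of the literal 'i', then one or more of the literal 'm' (captured); then a non-word character, then one or more of a digit, then one or more of any character except [oh] (captured); then 2 to 3 of a digit (lazy).
`search` walks the string left to right and returns the first match it finds.
Here nothing in the string fits, so the call returns None.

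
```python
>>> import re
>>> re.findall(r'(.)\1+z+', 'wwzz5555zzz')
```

After group 1 captures some text, `\1` only succeeds where that same text appears again.
Walking the string: at [0:4] match 'wwzz', group 1 = 'w'; at [4:11] match '5555zzz', group 1 = '5'.
One capturing group, so `findall` returns just the captured substring from each match — 2 in all.

['w', '5']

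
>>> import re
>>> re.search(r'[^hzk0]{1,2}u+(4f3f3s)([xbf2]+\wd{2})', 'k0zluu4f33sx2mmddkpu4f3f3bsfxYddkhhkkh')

This matches 1 to 2 of any character except [hzk0], then one or more of a literal 'u'; then the literal '4f3', then the literal 'f3s' (captured); then one or more of one of [xbf2], then a word character, then exactly 2 of the literal 'd' (captured).
`search` walks the string left to right and returns the first match it finds.
Here no position works, so the call returns None.

None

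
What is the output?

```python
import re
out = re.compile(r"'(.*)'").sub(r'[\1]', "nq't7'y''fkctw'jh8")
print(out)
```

nq[t7'y''fkctw]jh8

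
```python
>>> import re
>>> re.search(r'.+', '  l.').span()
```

(0, 4)

This matches one or more of any character.
The match spans [0:4] → '  l.'.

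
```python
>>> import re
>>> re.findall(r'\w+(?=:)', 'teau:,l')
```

['teau']

The positive lookaround only admits positions where the adjacent text matches; those characters stay outside the span.
With no groups in the pattern, `findall` gives back each whole match — 1 here.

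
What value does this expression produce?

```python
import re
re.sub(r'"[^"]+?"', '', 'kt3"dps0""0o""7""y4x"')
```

'kt3'

Every occurrence is swapped for ''.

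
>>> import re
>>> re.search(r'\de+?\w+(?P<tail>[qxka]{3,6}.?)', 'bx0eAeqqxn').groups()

The pattern matches a digit, then one or more of a literal 'e' (lazy), then one or more of a word character; then 3 to 6 of one of [qxka], then optionally any character (captured as 'tail').
`re.search` tries every starting position until one works.
The match spans [2:10] → '0eAeqqxn'.
Captured: group 1 = 'qqxn'.

('qqxn',)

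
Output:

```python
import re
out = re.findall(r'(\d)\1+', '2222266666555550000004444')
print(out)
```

['2', '6', '5', '0', '4']

A backreference is literal: `\1` must see the identical characters the first group matched.
Walking the string: at [0:5] match '22222', group 1 = '2'; at [5:10] match '66666', group 1 = '6'; at [10:15] match '55555', group 1 = '5'; at [15:21] match '000000', group 1 = '0'; at [21:25] match '4444', group 1 = '4'.
With a single group, `findall` returns only what that group captured — 5 items.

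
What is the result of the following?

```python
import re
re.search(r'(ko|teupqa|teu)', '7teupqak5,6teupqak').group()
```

'teupqa'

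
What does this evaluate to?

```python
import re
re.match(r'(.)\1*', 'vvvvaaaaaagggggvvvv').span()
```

(0, 4)

After group 1 captures some text, `\1` only succeeds where that same text appears again.
`match` is anchored at position 0; if the pattern doesn't fit there, it returns None.
The match spans [0:4] → 'vvvv'.
Captured: group 1 = 'v'.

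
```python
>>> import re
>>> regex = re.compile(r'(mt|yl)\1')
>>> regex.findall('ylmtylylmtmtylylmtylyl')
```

['yl', 'mt', 'yl', 'yl']

`\1` has to match the exact text group 1 already captured.
Matches: at [4:8] match 'ylyl', group 1 = 'yl'; at [8:12] match 'mtmt', group 1 = 'mt'; at [12:16] match 'ylyl', group 1 = 'yl'; at [18:22] match 'ylyl', group 1 = 'yl'.
With a single group, `findall` returns only what that group captured — 4 items.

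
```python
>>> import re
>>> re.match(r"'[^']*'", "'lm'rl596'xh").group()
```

`re.match` won't scan ahead — the pattern has to work from the very first character.
The match spans [0:4] → "'lm'".

"'lm'"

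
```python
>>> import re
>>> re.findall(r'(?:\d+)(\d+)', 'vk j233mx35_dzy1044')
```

['3', '5', '4']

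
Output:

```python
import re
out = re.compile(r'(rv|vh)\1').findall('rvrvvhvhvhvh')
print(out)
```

`\1` is not a pattern — it's the concrete string captured by group 1, re-applied verbatim.
Matches: at [0:4] match 'rvrv', group 1 = 'rv'; at [4:8] match 'vhvh', group 1 = 'vh'; at [8:12] match 'vhvh', group 1 = 'vh'.
Because there's exactly one group, `findall` drops the full match and keeps group 1 from each hit.

['rv', 'vh', 'vh']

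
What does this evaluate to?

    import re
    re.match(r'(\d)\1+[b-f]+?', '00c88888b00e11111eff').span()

(0, 3)

With `match`, the pattern is implicitly anchored at the beginning.
The match spans [0:3] → '00c'.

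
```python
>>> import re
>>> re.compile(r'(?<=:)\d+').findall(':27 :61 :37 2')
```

['27', '61', '37']

Because the assertion is zero-width, the text it checks is not consumed and won't appear in the result.
Walking the string: at [1:3] → '27'; at [5:7] → '61'; at [9:11] → '37'.
Since nothing is captured, `findall` lists the 3 matched substrings directly.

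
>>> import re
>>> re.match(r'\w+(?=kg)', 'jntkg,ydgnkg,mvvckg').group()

'jnt'

With `match`, the pattern is implicitly anchored at the beginning.
The match spans [0:3] → 'jnt'.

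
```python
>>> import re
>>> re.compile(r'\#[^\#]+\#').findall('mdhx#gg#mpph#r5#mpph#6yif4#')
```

Since nothing is captured, `findall` lists the 3 matched substrings directly.

['#gg#', '#r5#', '#6yif4#']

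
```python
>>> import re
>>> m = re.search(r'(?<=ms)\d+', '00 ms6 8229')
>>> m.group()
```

'6'

The `(?=…)`/`(?<=…)` assertion just peeks at neighbouring text; it doesn't advance the match position.
`re.search` tries every starting position until one works.
The match spans [5:6] → '6'.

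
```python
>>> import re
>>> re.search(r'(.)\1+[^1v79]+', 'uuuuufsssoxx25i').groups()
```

('u',)

A backreference is literal: `\1` must see the identical characters the first group matched.
`re.search` tries every starting position until one works.
The match spans [0:15] → 'uuuuufsssoxx25i'.
Captured: group 1 = 'u'.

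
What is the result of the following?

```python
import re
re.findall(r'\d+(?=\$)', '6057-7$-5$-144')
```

The lookaround is zero-width — it requires the adjacent text to match without consuming it, so the asserted text isn't part of the match.
Since nothing is captured, `findall` lists the 2 matched substrings directly.

['7', '5']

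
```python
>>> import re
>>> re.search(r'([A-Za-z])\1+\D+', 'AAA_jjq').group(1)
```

'A'

The backreference `\1` re-matches whatever the first group consumed, character for character.
Unlike `match`, `search` isn't anchored — it looks for the pattern anywhere in the string.
The match spans [0:7] → 'AAA_jjq'.
Captured: group 1 = 'A'.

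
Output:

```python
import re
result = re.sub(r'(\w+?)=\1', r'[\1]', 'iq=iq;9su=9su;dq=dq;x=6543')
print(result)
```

A backreference is literal: `\1` must see the identical characters the first group matched.
Matches: at [0:5] → 'iq=iq'; at [6:13] → '9su=9su'; at [14:19] → 'dq=dq'.
`\1` in the replacement pulls in group 1's text for each match.

[iq];[9su];[dq];x=6543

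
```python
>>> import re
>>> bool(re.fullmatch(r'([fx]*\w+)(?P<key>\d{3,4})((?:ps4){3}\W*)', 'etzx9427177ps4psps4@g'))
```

False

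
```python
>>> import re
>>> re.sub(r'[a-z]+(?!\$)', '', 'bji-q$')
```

'-q$'

The negative lookaround is zero-width — it rules out positions where the adjacent text would match, without consuming anything.
Matches: at [0:3] → 'bji'.
Each match is replaced by ''.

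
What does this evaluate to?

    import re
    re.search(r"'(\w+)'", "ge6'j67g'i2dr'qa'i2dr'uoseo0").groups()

The match spans [3:9] → "'j67g'".
Captured: group 1 = 'j67g'.

('j67g',)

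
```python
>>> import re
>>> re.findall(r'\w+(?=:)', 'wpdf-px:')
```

['px']

The lookaround is zero-width — it requires the adjacent text to match without consuming it, so the asserted text isn't part of the match.
Walking the string: at [5:7] → 'px'.
Since nothing is captured, `findall` lists the 1 matched substring directly.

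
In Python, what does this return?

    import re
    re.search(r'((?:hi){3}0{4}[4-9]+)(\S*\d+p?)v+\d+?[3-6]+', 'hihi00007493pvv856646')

Pattern: the literal 'hi' repeated 3 times, then exactly 4 of the literal '0', then one or more of a character in [4-9] (captured); then zero or more of a non-whitespace character, then one or more of a digit, then optionally the literal 'p' (captured); then one or more of a literal 'v', then one or more of a digit (lazy), then one or more of a character in [3-6].
`re.search` scans for the first position where the pattern succeeds.
Here nothing in the string fits, so the call returns None.

None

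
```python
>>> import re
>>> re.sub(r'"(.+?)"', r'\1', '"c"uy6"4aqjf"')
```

The `?` after the quantifier makes it lazy — it takes as little as possible before letting the rest of the pattern try.
Each match is replaced using the text its own group 1 captured.

'cuy64aqjf'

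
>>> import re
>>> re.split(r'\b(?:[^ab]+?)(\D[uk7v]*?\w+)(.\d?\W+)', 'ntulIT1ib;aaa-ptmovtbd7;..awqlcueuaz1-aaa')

This matches a word boundary (`\b`, zero-width); then one or more of any character except [ab] (lazy) (non-capturing group); then a non-digit, then zero or more of one of [uk7v] (lazy), then one or more of a word character (captured); then any character, then optionally a digit, then one or more of a non-word character (captured).
The `?` after the quantifier makes it lazy — it takes as little as possible before letting the rest of the pattern try.
Matches to split on: at [0:10] → 'ntulIT1ib;'; at [13:26] → '-ptmovtbd7;..'.
The group in the pattern means `split` returns the separators' captures alongside the pieces.

['', 'tulIT1i', 'b;', 'aaa', 'ptmovtbd7', ';..', 'awqlcueuaz1-aaa']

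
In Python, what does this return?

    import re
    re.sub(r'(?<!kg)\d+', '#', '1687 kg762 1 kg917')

'# kg7# # kg9#'

A negative assertion filters positions out without eating any characters.
Matches: at [0:4] → '1687'; at [8:10] → '62'; at [11:12] → '1'; at [16:18] → '17'.
Every occurrence is swapped for '#'.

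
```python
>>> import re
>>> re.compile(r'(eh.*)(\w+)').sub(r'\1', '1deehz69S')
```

'1deehz69'

The pattern matches the literal 'eh', then zero or more of any character (captured); then one or more of a word character (captured).
Matches: at [3:9] → 'ehz69S'.
The replacement refers to a captured group, so each match is rewritten using its own captured text.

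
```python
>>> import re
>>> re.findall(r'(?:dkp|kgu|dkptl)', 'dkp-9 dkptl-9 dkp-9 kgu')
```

Alternation tries branches left to right and keeps the first one that lets the overall match succeed at that position.
Walking the string: at [0:3] → 'dkp'; at [6:9] → 'dkp'; at [14:17] → 'dkp'; at [20:23] → 'kgu'.
With no groups in the pattern, `findall` gives back each whole match — 4 here.

['dkp', 'dkp', 'dkp', 'kgu']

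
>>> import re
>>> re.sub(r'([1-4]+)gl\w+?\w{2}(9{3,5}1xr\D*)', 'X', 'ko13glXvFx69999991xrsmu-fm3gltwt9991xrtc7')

`sub` substitutes 'X' at each match site.

'koXX7'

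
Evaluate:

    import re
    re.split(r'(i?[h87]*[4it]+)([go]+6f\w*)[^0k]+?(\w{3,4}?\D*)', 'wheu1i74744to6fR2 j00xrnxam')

Lazy quantifiers expand one character at a time until the remainder of the pattern can match.
The group in the pattern means `split` returns the separators' captures alongside the pieces.

['wheu1i74', '744t', 'o6fR2', 'j00xrnxam', '']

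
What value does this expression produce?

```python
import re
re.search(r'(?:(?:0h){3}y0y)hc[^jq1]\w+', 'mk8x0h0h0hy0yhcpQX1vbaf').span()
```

(4, 23)

The pattern matches the literal '0h' repeated 3 times, then the literal 'y0y' (non-capturing group); then the literal 'hc', then any character except [jq1]; then one or more of a word character.
The match spans [4:23] → '0h0h0hy0yhcpQX1vbaf'.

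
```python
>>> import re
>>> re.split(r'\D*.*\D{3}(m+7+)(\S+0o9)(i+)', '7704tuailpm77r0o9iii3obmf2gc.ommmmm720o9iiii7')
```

Pattern: zero or more of a non-digit, then zero or more of any character, then exactly 3 of a non-digit; then one or more of a literal 'm', then one or more of a literal '7' (captured); then one or more of a non-whitespace character, then the literal '0o9' (captured); then one or more of a literal 'i' (captured).
Matches to split on: at [0:44] → '7704tuailpm77r0o9iii3obmf2gc.ommmmm720o9iiii'.
`re.split` interleaves the captured-group text with the surrounding fragments.

['', 'm7', '20o9', 'iiii', '7']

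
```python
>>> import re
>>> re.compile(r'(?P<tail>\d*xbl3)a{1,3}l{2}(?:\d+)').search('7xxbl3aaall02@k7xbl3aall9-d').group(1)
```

The match spans [2:13] → 'xbl3aaall02'.
Captured: group 1 = 'xbl3'.

'xbl3'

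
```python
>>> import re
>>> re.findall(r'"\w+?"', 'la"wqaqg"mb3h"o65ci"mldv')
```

['"wqaqg"', '"o65ci"']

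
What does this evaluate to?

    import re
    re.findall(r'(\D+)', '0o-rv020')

['o-rv']

`findall` collects group 1 from the one match (1 total).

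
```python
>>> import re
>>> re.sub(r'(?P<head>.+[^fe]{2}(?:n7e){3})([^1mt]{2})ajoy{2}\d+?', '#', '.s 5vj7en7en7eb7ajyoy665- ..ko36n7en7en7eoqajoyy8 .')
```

'# .'

This matches one or more of any character, then exactly 2 of any character except [fe], then the literal 'n7e' repeated 3 times (captured as 'head'); then exactly 2 of any character except [1mt] (captured); then the literal 'ajo', then exactly 2 of the literal 'y', then one or more of a digit (lazy).
Matches: at [0:49] → '.s 5vj7en7en7eb7ajyoy665- ..ko36n7en7en7eoqajoyy8'.
Each match is replaced by '#'.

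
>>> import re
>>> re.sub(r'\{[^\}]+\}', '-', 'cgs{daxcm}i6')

'cgs-i6'

Matches: at [3:10] → '{daxcm}'.
`sub` substitutes '-' at each match site.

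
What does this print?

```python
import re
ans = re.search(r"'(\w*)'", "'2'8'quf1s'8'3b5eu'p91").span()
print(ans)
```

`re.search` tries every starting position until one works.
The match spans [0:3] → "'2'".
Captured: group 1 = '2'.

(0, 3)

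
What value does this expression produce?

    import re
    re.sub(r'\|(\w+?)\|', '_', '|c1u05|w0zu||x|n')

'_w0zu|_n'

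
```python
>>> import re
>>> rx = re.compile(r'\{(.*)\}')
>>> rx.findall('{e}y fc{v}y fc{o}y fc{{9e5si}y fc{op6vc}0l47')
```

['e}y fc{v}y fc{o}y fc{{9e5si}y fc{op6vc']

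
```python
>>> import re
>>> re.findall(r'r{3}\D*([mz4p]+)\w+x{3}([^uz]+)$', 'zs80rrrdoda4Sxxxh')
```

[('4', 'h')]

The pattern matches exactly 3 of the literal 'r', then zero or more of a non-digit; then one or more of one of [mz4p] (captured); then one or more of a word character; then exactly 3 of a literal 'x'; then one or more of any character except [uz] (captured); then anchored at the end.
Scanning left to right: at [4:17] match 'rrrdoda4Sxxxh', groups = ('4', 'h').
2 groups means the one result is a tuple of 2 captured strings — 1 here.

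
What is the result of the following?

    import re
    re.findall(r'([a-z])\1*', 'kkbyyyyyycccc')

['k', 'b', 'y', 'c']

`\1` is not a pattern — it's the concrete string captured by group 1, re-applied verbatim.
Matches: at [0:2] match 'kk', group 1 = 'k'; at [2:3] match 'b', group 1 = 'b'; at [3:9] match 'yyyyyy', group 1 = 'y'; at [9:13] match 'cccc', group 1 = 'c'.
One capturing group, so `findall` returns just the captured substring from each match — 4 in all.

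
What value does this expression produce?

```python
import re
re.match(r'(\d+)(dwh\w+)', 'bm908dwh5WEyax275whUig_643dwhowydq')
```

This matches one or more of a digit (captured); then the literal 'dwh', then one or more of a word character (captured).
`match` is anchored at position 0; if the pattern doesn't fit there, it returns None.
Here the string doesn't start with a match, so the call returns None.

None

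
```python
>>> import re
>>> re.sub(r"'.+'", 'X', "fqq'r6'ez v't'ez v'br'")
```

Matches: at [3:22] → "'r6'ez v't'ez v'br'".
Every occurrence is swapped for 'X'.

'fqqX'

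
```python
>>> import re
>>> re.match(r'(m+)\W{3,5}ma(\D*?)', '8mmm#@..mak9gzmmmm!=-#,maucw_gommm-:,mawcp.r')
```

None

The pattern matches one or more of a literal 'm' (captured); then 3 to 5 of a non-word character, then the literal 'ma'; then zero or more of a non-digit (lazy) (captured).
`re.match` only tries the pattern at the start of the string.
Here the string doesn't start with a match, so the call returns None.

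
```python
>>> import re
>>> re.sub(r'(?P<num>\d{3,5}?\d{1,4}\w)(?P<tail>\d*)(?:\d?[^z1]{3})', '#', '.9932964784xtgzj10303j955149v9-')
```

Pattern: 3 to 5 of a digit (lazy), then 1 to 4 of a digit, then a word character (captured as 'num'); then zero or more of a digit (captured as 'tail'); then optionally a digit, then exactly 3 of any character except [z1] (non-capturing group).
Every occurrence is swapped for '#'.

'.#zj#'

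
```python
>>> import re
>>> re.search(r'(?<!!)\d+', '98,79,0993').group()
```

The negative lookahead/lookbehind blocks any match where the forbidden context is present.
`search` walks the string left to right and returns the first match it finds.
The match spans [0:2] → '98'.

'98'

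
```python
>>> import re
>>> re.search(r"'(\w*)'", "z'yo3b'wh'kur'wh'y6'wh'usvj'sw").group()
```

"'yo3b'"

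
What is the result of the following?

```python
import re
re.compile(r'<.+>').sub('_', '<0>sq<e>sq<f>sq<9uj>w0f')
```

'_w0f'

Each match is replaced by '_'.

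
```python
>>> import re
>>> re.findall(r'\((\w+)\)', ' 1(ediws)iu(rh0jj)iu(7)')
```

Because there's exactly one group, `findall` drops the full match and keeps group 1 from each hit.

['ediws', 'rh0jj', '7']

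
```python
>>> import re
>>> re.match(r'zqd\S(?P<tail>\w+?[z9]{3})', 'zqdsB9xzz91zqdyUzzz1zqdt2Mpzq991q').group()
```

'zqdsB9xzz9'

`match` is anchored at position 0; if the pattern doesn't fit there, it returns None.
The match spans [0:10] → 'zqdsB9xzz9'.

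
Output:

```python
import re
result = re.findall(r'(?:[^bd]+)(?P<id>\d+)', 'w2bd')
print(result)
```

['2']

This matches one or more of any character except [bd] (non-capturing group); then one or more of a digit (captured as 'id').
Scanning left to right: at [0:2] match 'w2', group 1 = '2'.
`findall` collects group 1 from the one match (1 total).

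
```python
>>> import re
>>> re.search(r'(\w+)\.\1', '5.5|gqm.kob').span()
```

After group 1 captures some text, `\1` only succeeds where that same text appears again.
`re.search` scans for the first position where the pattern succeeds.
The match spans [0:3] → '5.5'.
Captured: group 1 = '5'.

(0, 3)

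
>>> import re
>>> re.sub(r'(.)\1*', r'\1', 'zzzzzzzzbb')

After group 1 captures some text, `\1` only succeeds where that same text appears again.
Matches: at [0:8] → 'zzzzzzzz'; at [8:10] → 'bb'.
`\1` in the replacement pulls in group 1's text for each match.

'zb'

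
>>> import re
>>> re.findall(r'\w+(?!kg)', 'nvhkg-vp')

['nvhkg', 'vp']

The negative lookaround is zero-width — it rules out positions where the adjacent text would match, without consuming anything.
With no groups in the pattern, `findall` gives back each whole match — 2 here.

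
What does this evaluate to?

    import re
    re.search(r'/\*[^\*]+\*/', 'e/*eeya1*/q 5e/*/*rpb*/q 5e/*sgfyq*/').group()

'/*eeya1*/'

`search` walks the string left to right and returns the first match it finds.
The match spans [1:10] → '/*eeya1*/'.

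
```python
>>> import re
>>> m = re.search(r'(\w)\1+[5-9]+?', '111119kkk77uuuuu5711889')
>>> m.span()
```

(0, 6)

`\1` has to match the exact text group 1 already captured.
The match spans [0:6] → '111119'.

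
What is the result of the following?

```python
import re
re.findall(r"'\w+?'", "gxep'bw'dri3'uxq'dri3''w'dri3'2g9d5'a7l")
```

["'bw'", "'uxq'", "'w'", "'2g9d5'"]

Matches: at [4:8] → "'bw'"; at [12:17] → "'uxq'"; at [22:25] → "'w'"; at [29:36] → "'2g9d5'".
No capturing groups, so `findall` returns the 4 full match strings.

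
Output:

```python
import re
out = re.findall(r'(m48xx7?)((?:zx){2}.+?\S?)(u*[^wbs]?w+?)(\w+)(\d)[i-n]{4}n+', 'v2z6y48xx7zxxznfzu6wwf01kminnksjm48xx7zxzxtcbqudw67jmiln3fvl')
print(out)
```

[('m48xx7', 'zxzxtcbq', 'udw', '6', '7')]

Lazy quantifiers expand one character at a time until the remainder of the pattern can match.
`findall` packs the 5 group values into a tuple for every match.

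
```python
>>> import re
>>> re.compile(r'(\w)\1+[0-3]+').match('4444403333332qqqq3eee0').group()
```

'4444403333332'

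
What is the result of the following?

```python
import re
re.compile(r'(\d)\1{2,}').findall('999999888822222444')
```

['9', '8', '2', '4']

After group 1 captures some text, `\1` only succeeds where that same text appears again.
`findall` collects group 1 from each match (4 total).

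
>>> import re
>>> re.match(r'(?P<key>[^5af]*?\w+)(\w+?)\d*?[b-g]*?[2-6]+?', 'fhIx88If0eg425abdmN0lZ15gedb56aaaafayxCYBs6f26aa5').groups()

The match spans [0:49] → 'fhIx88If0eg425abdmN0lZ15gedb56aaaafayxCYBs6f26aa5'.
Captured: group 1 = 'fhIx88If0eg425abdmN0lZ15gedb56aaaafayxCYBs6f26a', group 2 = 'a'.

('fhIx88If0eg425abdmN0lZ15gedb56aaaafayxCYBs6f26a', 'a')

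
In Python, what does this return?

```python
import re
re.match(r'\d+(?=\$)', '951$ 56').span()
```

Because the assertion is zero-width, the text it checks is not consumed and won't appear in the result.
`re.match` won't scan ahead — the pattern has to work from the very first character.
The match spans [0:3] → '951'.

(0, 3)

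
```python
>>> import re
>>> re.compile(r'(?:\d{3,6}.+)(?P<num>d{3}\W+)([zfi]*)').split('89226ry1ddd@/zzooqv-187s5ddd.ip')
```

['', 'ddd.', 'i', 'p']

With a capturing group present, the delimiter's captured portion is kept in the result list.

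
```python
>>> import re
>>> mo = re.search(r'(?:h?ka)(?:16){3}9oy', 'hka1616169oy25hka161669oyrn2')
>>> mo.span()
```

(0, 12)

This matches optionally a literal 'h', then the literal 'ka' (non-capturing group); then the literal '16' repeated 3 times, then the literal '9oy'.
`re.search` scans for the first position where the pattern succeeds.
The match spans [0:12] → 'hka1616169oy'.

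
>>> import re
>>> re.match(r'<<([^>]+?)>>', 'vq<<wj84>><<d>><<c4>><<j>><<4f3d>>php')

None

`re.match` won't scan ahead — the pattern has to work from the very first character.
Here the pattern fails at index 0, so the call returns None.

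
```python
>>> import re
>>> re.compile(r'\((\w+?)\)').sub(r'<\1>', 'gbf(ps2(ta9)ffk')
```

The replacement refers to a captured group, so each match is rewritten using its own captured text.

'gbf(ps2<ta9>ffk'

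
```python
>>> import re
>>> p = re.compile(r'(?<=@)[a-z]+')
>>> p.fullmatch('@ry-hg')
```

None

Because the assertion is zero-width, the text it checks is not consumed and won't appear in the result.
`re.fullmatch` is like wrapping the pattern in `^…$` (in single-line mode).
Here the pattern can't cover the whole string, so the call returns None.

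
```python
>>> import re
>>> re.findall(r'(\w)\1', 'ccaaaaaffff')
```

['c', 'a', 'a', 'f', 'f']

After group 1 captures some text, `\1` only succeeds where that same text appears again.
With a single group, `findall` returns only what that group captured — 5 items.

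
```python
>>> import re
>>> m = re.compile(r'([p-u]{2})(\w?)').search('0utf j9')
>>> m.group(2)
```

'f'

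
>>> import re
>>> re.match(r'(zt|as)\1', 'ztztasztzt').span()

With `match`, the pattern is implicitly anchored at the beginning.
The match spans [0:4] → 'ztzt'.

(0, 4)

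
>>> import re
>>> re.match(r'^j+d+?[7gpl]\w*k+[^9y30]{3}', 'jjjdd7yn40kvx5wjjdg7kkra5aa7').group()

'jjjdd7yn40kvx5wjjdg7kkra5'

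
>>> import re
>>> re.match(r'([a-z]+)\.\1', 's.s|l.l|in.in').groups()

('s',)

`\1` is not a pattern — it's the concrete string captured by group 1, re-applied verbatim.
`re.match` won't scan ahead — the pattern has to work from the very first character.
The match spans [0:3] → 's.s'.
Captured: group 1 = 's'.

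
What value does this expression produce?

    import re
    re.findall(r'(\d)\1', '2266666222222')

['2', '6', '6', '2', '2', '2']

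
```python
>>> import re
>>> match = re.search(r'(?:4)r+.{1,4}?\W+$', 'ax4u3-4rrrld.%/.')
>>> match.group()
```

The pattern matches a literal '4' (non-capturing group); then one or more of a literal 'r'; then 1 to 4 of any character (lazy), then one or more of a non-word character; then anchored at the end.
The match spans [6:16] → '4rrrld.%/.'.

'4rrrld.%/.'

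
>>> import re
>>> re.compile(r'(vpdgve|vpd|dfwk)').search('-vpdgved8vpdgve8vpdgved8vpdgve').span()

Alternation tries branches left to right and keeps the first one that lets the overall match succeed at that position.
The match spans [1:7] → 'vpdgve'.

(1, 7)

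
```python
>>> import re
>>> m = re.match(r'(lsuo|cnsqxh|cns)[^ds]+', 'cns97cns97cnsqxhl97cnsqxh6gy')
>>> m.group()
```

`re.match` won't scan ahead — the pattern has to work from the very first character.
The match spans [0:7] → 'cns97cn'.

'cns97cn'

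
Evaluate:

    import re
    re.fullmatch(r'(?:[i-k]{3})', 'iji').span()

The pattern matches exactly 3 of a character in [i-k] (non-capturing group).
`re.fullmatch` requires the pattern to consume the entire string.
The match spans [0:3] → 'iji'.

(0, 3)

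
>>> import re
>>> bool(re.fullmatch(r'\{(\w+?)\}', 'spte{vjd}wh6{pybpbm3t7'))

False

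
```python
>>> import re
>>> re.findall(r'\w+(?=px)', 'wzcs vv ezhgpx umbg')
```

['ezhg']

Lookahead/lookbehind check context without consuming it, so the matched span excludes the asserted characters.
Scanning left to right: at [8:12] → 'ezhg'.
No capturing groups, so `findall` returns the 1 full match string.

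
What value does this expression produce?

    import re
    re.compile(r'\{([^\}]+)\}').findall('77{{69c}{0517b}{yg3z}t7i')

['{69c', '0517b', 'yg3z']

Walking the string: at [2:8] match '{{69c}', group 1 = '{69c'; at [8:15] match '{0517b}', group 1 = '0517b'; at [15:21] match '{yg3z}', group 1 = 'yg3z'.
One capturing group, so `findall` returns just the captured substring from each match — 3 in all.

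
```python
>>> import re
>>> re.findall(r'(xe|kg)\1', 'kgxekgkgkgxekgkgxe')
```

`\1` is not a pattern — it's the concrete string captured by group 1, re-applied verbatim.
One capturing group, so `findall` returns just the captured substring from each match — 2 in all.

['kg', 'kg']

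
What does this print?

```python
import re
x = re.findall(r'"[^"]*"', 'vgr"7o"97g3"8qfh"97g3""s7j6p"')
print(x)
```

['"7o"', '"8qfh"', '""']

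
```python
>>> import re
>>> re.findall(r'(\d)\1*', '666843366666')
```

['6', '8', '4', '3', '6']

`\1` is not a pattern — it's the concrete string captured by group 1, re-applied verbatim.
Because there's exactly one group, `findall` drops the full match and keeps group 1 from each hit.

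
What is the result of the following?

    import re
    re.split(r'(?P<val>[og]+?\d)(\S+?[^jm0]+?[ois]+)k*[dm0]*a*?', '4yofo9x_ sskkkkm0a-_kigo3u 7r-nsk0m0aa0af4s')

['4yof', 'o9', 'x_ ss', 'a-_ki', 'go3', 'u 7r-ns', 'aa0af4s']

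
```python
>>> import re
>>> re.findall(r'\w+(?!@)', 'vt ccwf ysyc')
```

['vt', 'ccwf', 'ysyc']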